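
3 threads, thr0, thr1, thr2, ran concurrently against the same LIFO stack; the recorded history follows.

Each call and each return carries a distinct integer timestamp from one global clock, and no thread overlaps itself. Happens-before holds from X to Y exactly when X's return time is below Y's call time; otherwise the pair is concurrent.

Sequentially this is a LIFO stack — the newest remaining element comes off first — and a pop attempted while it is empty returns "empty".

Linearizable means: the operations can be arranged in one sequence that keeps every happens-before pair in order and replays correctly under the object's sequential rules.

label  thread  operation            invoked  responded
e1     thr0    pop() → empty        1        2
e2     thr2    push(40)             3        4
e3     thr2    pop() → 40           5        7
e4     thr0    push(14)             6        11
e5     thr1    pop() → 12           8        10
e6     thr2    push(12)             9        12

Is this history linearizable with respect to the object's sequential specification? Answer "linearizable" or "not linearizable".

linearizable

a witness: e1, e2, e3, e4, e6, e5
step 1: e1 pop() → empty — stack <>
step 2: e2 push(40) — stack <40>
step 3: e3 pop() → 40 — stack <>
step 4: e4 push(14) — stack <14>
step 5: e6 push(12) — stack <14,12>
step 6: e5 pop() → 12 — stack <14>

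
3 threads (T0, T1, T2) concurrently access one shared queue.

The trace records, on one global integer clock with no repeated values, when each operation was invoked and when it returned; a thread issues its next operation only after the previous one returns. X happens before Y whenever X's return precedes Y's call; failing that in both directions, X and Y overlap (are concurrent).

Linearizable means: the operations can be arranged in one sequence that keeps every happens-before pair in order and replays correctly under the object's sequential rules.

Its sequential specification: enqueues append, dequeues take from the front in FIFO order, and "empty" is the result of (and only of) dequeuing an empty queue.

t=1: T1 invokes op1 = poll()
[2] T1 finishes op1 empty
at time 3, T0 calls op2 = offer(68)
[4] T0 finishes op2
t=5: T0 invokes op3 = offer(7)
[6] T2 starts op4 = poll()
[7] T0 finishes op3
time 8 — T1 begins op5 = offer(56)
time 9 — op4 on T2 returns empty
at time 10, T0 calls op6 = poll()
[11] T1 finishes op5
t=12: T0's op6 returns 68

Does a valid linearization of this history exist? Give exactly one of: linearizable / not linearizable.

already the first 9 events (up to op4's response at time 9) admit no linearization; the first 8 still do
checked exhaustively: 2 real-time-consistent orders of 4 completed operations, zero legal queue replays
no completion choice of the 1 pending operation (op5) rescues it — every subset was tried
e.g. op1, op2, op3, op4 (pending dropped): illegal at step 4, since op4 poll() → empty cannot apply there
e.g. op1, op2, op4, op3 (pending dropped): illegal at step 3, since op4 poll() → empty cannot apply there

not linearizable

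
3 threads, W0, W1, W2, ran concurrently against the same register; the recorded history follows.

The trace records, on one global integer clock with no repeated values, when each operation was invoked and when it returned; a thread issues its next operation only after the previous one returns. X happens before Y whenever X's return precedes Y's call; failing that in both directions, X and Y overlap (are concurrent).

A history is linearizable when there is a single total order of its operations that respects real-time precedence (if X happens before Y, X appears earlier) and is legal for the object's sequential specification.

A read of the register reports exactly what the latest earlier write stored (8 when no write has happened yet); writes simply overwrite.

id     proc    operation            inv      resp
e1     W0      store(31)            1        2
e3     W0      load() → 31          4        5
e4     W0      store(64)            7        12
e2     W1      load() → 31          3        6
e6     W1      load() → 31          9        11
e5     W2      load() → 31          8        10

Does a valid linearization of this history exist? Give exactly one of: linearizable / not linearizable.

linearizable

witness order: e1, e2, e3, e5, e6, e4
step 1: e1 store(31) — value 31
step 2: e2 load() → 31 — value 31
step 3: e3 load() → 31 — value 31
step 4: e5 load() → 31 — value 31
step 5: e6 load() → 31 — value 31
step 6: e4 store(64) — value 64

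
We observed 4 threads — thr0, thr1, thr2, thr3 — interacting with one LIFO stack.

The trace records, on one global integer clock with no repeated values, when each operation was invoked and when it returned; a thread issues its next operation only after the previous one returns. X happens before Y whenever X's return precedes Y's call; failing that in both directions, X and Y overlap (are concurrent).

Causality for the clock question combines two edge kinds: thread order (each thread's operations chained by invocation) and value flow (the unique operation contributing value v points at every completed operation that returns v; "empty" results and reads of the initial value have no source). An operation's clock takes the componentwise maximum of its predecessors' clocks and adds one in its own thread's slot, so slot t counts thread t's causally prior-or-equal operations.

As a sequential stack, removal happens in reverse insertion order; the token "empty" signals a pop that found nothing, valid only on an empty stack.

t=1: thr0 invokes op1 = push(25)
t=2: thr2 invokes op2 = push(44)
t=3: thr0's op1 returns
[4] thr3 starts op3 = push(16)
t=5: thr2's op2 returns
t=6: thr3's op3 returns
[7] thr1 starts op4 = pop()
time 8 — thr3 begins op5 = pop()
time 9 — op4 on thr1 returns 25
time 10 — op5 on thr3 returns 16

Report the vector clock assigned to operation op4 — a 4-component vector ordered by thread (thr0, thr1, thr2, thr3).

no predecessors for op3 (invoked 4): thr3 increments from zero → (0, 0, 0, 1)
no predecessors for op2 (invoked 2): thr2 increments from zero → (0, 0, 1, 0)
no predecessors for op1 (invoked 1): thr0 increments from zero → (1, 0, 0, 0)
from VC(op3)=(0, 0, 0, 1), op5 (invoked 8) maxes components and bumps thr3 → (0, 0, 0, 2)
from VC(op1)=(1, 0, 0, 0), op4 (invoked 7) maxes components and bumps thr1 → (1, 1, 0, 0)
target: VC(op4) = (1, 1, 0, 0)

(1, 1, 0, 0)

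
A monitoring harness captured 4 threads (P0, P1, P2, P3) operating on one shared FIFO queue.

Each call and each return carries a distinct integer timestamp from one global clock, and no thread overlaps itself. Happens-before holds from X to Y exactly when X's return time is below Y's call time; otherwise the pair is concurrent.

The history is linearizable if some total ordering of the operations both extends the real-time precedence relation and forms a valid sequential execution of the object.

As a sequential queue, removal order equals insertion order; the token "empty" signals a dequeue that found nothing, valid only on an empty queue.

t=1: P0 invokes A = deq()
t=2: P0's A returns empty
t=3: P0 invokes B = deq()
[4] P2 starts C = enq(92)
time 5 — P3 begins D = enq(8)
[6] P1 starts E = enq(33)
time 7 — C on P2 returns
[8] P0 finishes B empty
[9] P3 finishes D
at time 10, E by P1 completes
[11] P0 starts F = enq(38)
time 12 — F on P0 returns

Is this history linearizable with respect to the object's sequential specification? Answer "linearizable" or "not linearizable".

linearizable

witness order: A, B, C, D, E, F
1. A deq() → empty, leaving queue <>
2. B deq() → empty, leaving queue <>
3. C enq(92), leaving queue <92>
4. D enq(8), leaving queue <92,8>
5. E enq(33), leaving queue <92,8,33>
6. F enq(38), leaving queue <92,8,33,38>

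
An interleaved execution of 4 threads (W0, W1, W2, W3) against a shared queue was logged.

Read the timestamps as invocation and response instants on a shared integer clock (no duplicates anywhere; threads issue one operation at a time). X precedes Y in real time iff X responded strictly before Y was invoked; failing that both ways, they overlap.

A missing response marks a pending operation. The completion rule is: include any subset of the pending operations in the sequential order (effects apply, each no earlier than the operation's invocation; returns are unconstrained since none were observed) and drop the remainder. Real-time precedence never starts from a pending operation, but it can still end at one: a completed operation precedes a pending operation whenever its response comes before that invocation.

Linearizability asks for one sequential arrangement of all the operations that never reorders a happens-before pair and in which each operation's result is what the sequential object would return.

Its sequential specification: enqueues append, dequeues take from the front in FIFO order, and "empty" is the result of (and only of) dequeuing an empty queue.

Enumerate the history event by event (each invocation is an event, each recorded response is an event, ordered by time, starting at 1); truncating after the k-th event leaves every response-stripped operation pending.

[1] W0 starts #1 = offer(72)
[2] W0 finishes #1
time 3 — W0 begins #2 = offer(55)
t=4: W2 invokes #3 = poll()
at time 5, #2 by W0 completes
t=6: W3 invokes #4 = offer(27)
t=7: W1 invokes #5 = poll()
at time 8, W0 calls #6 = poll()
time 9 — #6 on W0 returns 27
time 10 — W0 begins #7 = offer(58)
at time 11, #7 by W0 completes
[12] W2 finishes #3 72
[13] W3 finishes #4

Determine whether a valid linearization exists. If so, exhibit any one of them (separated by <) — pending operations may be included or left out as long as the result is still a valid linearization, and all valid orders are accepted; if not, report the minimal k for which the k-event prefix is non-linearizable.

after step 1 (#1 offer(72)): queue <72>
after step 2 (#2 offer(55)): queue <72,55>
after step 3 (#3 poll() → 72): queue <55>
after step 4 (#4 offer(27)): queue <55,27>
after step 5 (#5 poll() (pending, included)): queue <27>
after step 6 (#6 poll() → 27): queue <>
after step 7 (#7 offer(58)): queue <58>

linearizable — witness: #1 < #2 < #3 < #4 < #5 < #6 < #7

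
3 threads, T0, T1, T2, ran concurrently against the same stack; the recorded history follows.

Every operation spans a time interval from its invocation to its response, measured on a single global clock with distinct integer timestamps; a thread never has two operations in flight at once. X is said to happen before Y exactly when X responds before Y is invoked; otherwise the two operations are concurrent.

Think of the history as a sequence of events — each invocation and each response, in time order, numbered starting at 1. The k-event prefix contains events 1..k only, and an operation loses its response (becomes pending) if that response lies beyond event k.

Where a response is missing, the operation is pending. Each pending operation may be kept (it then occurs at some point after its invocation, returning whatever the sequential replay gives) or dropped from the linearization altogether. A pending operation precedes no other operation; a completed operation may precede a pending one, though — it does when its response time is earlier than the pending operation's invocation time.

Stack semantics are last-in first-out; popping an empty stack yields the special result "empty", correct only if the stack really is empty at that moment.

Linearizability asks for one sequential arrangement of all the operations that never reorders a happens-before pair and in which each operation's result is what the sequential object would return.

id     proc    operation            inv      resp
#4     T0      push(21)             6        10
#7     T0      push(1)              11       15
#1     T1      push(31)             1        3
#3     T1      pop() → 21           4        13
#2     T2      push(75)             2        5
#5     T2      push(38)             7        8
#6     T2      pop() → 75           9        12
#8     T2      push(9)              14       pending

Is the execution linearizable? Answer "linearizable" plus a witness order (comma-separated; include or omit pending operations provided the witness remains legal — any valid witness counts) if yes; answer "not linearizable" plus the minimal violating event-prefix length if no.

not linearizable — minimal violating prefix: 13 events

through event 12 a valid linearization exists; event 13 (#3 responding at time 13) ends that
every one of the 27 real-time-consistent orders over 6 completed stack ops fails the sequential spec
no completion choice of the 1 pending operation (#7) rescues it — every subset was tried
for example #1, #2, #3, #4, #5, #6 (pending dropped) fails at step 3: #3 pop() → 21 is not legal there
for example #1, #2, #3, #5, #4, #6 (pending dropped) fails at step 3: #3 pop() → 21 is not legal there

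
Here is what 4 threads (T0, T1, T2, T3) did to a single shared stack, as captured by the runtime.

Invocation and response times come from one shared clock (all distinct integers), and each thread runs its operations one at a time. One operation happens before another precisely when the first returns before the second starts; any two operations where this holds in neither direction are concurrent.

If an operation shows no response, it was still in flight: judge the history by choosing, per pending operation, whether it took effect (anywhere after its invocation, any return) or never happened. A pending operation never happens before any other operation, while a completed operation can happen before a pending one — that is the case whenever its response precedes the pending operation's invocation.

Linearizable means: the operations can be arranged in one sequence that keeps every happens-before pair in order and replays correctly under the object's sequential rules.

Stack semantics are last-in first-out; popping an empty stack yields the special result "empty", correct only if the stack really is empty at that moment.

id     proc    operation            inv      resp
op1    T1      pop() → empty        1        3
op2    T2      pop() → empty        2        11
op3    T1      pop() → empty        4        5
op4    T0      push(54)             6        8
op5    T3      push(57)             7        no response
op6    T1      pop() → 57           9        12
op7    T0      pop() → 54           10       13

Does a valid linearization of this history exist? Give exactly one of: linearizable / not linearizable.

witness order: op1, op2, op3, op4, op5, op6, op7
step 1: op1 pop() → empty — stack <>
step 2: op2 pop() → empty — stack <>
step 3: op3 pop() → empty — stack <>
step 4: op4 push(54) — stack <54>
step 5: op5 push(57) (pending, included) — stack <54,57>
step 6: op6 pop() → 57 — stack <54>
step 7: op7 pop() → 54 — stack <>

linearizable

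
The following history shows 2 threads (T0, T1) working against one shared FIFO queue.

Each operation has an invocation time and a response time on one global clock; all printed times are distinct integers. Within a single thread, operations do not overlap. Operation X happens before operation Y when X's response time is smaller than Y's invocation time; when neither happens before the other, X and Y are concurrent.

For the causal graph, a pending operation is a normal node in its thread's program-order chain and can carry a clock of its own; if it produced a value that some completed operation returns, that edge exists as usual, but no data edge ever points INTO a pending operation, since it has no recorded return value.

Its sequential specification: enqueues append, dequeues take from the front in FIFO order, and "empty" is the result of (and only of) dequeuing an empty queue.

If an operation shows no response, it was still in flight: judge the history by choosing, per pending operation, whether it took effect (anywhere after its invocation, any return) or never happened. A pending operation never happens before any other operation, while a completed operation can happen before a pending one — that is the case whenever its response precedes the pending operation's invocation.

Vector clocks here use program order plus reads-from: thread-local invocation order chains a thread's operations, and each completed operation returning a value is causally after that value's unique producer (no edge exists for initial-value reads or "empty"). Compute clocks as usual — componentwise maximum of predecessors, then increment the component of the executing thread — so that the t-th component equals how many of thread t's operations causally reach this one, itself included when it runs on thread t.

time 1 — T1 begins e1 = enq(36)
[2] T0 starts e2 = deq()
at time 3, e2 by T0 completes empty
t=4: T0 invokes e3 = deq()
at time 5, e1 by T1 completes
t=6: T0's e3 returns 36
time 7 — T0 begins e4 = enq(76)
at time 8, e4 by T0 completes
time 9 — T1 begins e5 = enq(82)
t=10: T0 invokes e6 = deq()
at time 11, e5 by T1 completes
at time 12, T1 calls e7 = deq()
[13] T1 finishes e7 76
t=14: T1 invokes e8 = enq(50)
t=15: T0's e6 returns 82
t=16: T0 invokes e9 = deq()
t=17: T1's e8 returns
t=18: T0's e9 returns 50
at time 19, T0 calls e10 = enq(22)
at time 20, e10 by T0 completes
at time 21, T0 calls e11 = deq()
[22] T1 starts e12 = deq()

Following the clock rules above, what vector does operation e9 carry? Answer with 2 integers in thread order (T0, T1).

no predecessors for e1 (invoked 1): T1 increments from zero → (0, 1)
no predecessors for e2 (invoked 2): T0 increments from zero → (1, 0)
invoked at 9, e5 merges VC(e1)=(0, 1) and bumps T1's slot → (0, 2)
invoked at 4, e3 merges VC(e1)=(0, 1), VC(e2)=(1, 0) and bumps T0's slot → (2, 1)
invoked at 7, e4 merges VC(e3)=(2, 1) and bumps T0's slot → (3, 1)
invoked at 12, e7 merges VC(e4)=(3, 1), VC(e5)=(0, 2) and bumps T1's slot → (3, 3)
invoked at 10, e6 merges VC(e4)=(3, 1), VC(e5)=(0, 2) and bumps T0's slot → (4, 2)
invoked at 14, e8 merges VC(e7)=(3, 3) and bumps T1's slot → (3, 4)
invoked at 22, e12 merges VC(e8)=(3, 4) and bumps T1's slot → (3, 5)
invoked at 16, e9 merges VC(e6)=(4, 2), VC(e8)=(3, 4) and bumps T0's slot → (5, 4)
invoked at 19, e10 merges VC(e9)=(5, 4) and bumps T0's slot → (6, 4)
invoked at 21, e11 merges VC(e10)=(6, 4) and bumps T0's slot → (7, 4)
target: VC(e9) = (5, 4)

(5, 4)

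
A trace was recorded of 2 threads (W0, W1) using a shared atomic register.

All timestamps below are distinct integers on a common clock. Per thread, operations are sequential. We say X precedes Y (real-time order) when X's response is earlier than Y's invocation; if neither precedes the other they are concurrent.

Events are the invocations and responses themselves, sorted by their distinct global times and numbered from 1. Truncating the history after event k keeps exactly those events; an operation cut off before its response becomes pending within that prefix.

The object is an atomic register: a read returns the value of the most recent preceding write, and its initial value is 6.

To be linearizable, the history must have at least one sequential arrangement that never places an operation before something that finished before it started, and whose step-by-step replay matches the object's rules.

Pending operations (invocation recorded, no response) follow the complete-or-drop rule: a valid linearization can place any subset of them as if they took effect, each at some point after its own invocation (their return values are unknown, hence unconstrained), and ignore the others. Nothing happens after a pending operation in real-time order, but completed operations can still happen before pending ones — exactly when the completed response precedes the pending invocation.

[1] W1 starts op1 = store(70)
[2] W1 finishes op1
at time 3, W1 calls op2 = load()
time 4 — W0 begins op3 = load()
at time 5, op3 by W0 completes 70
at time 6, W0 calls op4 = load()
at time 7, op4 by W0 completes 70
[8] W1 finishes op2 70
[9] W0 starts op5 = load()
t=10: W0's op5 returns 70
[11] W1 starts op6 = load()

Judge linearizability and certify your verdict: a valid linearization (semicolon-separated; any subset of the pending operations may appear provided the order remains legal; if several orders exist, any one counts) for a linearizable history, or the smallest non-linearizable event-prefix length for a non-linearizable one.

linearizable — witness: op1; op2; op3; op4; op5

1. op1 store(70), leaving value 70
2. op2 load() → 70, leaving value 70
3. op3 load() → 70, leaving value 70
4. op4 load() → 70, leaving value 70
5. op5 load() → 70, leaving value 70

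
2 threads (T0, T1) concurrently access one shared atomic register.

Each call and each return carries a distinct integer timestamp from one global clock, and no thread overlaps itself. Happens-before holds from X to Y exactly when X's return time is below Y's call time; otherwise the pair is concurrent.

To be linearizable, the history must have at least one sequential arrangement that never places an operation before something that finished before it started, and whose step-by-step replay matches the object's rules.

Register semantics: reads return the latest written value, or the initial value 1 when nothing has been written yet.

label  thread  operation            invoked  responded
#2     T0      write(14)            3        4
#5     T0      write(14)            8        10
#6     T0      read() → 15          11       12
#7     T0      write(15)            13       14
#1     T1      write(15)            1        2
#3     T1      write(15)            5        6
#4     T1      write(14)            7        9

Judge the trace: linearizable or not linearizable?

prefix check: 1..11 passes, 1..12 fails once #6's time-12 response joins
6 completed operations, 2 real-time-consistent orders — every atomic register replay fails
for example #1, #2, #3, #4, #5, #6 fails at step 6: #6 read() → 15 is not legal there
for example #1, #2, #3, #5, #4, #6 fails at step 6: #6 read() → 15 is not legal there

not linearizable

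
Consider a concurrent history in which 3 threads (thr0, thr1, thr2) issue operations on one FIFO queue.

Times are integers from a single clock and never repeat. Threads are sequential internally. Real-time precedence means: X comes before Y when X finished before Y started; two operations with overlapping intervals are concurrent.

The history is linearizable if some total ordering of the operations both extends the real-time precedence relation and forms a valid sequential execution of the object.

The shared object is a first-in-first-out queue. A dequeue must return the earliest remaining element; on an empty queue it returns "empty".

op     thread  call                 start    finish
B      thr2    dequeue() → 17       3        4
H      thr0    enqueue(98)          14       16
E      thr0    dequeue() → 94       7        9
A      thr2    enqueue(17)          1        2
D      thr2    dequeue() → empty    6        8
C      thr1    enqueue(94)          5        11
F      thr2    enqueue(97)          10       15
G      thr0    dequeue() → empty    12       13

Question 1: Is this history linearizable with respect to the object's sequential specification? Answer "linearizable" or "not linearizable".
a witness: A, B, C, E, D, G, F, H
1. A enqueue(17), leaving queue <17>
2. B dequeue() → 17, leaving queue <>
3. C enqueue(94), leaving queue <94>
4. E dequeue() → 94, leaving queue <>
5. D dequeue() → empty, leaving queue <>
6. G dequeue() → empty, leaving queue <>
7. F enqueue(97), leaving queue <97>
8. H enqueue(98), leaving queue <97,98>

linearizable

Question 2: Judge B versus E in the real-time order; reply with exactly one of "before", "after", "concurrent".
Answer: before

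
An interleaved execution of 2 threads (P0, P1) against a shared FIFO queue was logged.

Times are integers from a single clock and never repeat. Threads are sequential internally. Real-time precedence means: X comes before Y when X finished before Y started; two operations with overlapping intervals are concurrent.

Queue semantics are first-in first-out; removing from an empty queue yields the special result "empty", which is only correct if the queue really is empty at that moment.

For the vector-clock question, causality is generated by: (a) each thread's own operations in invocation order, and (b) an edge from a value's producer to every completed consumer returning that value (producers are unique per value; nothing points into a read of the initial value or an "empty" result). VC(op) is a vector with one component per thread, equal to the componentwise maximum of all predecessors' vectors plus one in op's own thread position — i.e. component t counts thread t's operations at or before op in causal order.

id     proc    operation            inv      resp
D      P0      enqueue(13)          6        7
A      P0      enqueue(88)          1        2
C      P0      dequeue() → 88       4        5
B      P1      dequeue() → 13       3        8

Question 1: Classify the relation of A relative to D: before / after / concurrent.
before

A spans [1,2], D spans [6,7]
resp(A)=2 < inv(D)=6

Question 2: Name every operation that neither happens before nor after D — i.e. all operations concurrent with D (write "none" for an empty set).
B

D spans [6,7]: anything still running between times 6 and 7 counts as concurrent
A [1,2]: before
B [3,8]: concurrent
C [4,5]: before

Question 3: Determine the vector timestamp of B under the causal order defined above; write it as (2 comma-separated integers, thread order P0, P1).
(3, 1)

invoked at 1, A has no predecessors; its own P0 bump gives (1, 0)
from VC(A)=(1, 0), C (invoked 4) maxes components and bumps P0 → (2, 0)
from VC(C)=(2, 0), D (invoked 6) maxes components and bumps P0 → (3, 0)
from VC(D)=(3, 0), B (invoked 3) maxes components and bumps P1 → (3, 1)
target: VC(B) = (3, 1)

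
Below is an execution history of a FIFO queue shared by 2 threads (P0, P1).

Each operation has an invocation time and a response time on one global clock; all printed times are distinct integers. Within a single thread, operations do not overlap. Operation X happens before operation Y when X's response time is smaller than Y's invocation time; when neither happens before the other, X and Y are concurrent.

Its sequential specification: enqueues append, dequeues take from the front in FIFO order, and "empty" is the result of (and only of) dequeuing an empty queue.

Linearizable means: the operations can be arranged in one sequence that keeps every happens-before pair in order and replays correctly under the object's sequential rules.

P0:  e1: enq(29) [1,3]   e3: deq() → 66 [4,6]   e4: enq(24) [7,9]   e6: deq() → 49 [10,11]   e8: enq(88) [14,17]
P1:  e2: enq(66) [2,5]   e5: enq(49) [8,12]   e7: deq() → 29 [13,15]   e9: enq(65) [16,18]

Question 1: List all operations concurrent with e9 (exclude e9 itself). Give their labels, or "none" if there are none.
e8

concurrent with e9 ([16,18]): every op whose interval crosses 16..18
e1 [1,3]: before
e2 [2,5]: before
e3 [4,6]: before
e4 [7,9]: before
e5 [8,12]: before
e6 [10,11]: before
e7 [13,15]: before
e8 [14,17]: concurrent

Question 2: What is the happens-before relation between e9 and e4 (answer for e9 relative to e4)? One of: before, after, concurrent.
after

e9 spans [16,18], e4 spans [7,9]
resp(e4)=9 < inv(e9)=16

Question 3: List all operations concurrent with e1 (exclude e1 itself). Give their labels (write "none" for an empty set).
e2

overlap test against e1 [1,3]: concurrent iff the interval meets 1..3
e2 [2,5]: concurrent
e3 [4,6]: after
e4 [7,9]: after
e5 [8,12]: after
e6 [10,11]: after
e7 [13,15]: after
e8 [14,17]: after
e9 [16,18]: after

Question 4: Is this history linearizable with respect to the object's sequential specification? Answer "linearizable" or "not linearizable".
not linearizable

the violation lands at event 11, e6's response at time 11: events 1..10 linearize, events 1..11 do not
real-time-consistent orders of the 5 completed operations: 3 — all fail the FIFO queue replay
every completion of the 1 pending operation (e5) was checked; none linearizes
for example e1, e2, e3, e4, e6 (pending dropped) fails at step 3: e3 deq() → 66 is not legal there
for example e1, e3, e2, e4, e6 (pending dropped) fails at step 2: e3 deq() → 66 is not legal there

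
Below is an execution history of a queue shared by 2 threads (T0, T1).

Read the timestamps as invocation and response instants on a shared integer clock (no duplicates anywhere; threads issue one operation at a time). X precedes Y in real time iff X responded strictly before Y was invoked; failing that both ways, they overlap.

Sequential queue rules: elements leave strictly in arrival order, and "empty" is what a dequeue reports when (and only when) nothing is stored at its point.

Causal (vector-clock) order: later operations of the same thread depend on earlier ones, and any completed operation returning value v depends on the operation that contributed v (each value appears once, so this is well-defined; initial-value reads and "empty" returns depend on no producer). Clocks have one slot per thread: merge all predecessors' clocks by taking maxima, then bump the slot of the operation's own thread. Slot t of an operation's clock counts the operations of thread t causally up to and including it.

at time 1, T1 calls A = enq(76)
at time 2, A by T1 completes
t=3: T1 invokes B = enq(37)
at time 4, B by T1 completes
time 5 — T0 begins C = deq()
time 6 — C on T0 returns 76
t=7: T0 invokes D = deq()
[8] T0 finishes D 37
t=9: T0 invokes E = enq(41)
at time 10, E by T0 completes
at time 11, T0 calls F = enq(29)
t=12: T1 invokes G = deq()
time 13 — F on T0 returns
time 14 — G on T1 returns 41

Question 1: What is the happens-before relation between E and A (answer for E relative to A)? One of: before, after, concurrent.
E spans [9,10], A spans [1,2]
resp(A)=2 < inv(E)=9

after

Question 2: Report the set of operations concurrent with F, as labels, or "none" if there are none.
F spans [11,13]; an op avoiding the whole window 11..13 is ordered, any other is concurrent
A [1,2]: before
B [3,4]: before
C [5,6]: before
D [7,8]: before
E [9,10]: before
G [12,14]: concurrent

G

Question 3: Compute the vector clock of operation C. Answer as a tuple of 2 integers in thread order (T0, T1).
A (invocation 1): nothing precedes it; T1's component alone gives (0, 1)
from VC(A)=(0, 1), B (invoked 3) maxes components and bumps T1 → (0, 2)
from VC(A)=(0, 1), C (invoked 5) maxes components and bumps T0 → (1, 1)
from VC(B)=(0, 2), VC(C)=(1, 1), D (invoked 7) maxes components and bumps T0 → (2, 2)
from VC(D)=(2, 2), E (invoked 9) maxes components and bumps T0 → (3, 2)
from VC(B)=(0, 2), VC(E)=(3, 2), G (invoked 12) maxes components and bumps T1 → (3, 3)
from VC(E)=(3, 2), F (invoked 11) maxes components and bumps T0 → (4, 2)
target: VC(C) = (1, 1)

(1, 1)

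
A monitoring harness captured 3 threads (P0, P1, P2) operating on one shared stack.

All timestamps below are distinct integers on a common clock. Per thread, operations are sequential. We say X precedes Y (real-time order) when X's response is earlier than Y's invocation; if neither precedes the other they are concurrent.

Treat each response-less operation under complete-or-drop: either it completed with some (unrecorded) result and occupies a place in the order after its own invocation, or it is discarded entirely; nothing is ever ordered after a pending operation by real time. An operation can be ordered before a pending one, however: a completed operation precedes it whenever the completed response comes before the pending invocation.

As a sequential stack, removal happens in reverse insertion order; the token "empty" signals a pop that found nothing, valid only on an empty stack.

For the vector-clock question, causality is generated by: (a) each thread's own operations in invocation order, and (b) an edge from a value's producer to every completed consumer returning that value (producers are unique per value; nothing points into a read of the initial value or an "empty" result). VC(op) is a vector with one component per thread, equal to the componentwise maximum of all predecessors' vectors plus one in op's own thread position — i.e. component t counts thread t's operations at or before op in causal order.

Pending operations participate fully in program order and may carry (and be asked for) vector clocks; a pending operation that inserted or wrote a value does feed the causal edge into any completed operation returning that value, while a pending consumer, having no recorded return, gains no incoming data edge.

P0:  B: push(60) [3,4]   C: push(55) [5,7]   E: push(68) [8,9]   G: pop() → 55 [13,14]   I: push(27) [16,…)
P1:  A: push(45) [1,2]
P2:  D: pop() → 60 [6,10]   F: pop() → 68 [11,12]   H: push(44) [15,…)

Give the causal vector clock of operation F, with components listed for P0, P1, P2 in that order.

A, invoked 1, has no incoming edges; only P1's bump applies → (0, 1, 0)
B, invoked 3, has no incoming edges; only P0's bump applies → (1, 0, 0)
D (invocation 6): componentwise max over VC(B)=(1, 0, 0), +1 at P2, giving (1, 0, 1)
C (invocation 5): componentwise max over VC(B)=(1, 0, 0), +1 at P0, giving (2, 0, 0)
E (invocation 8): componentwise max over VC(C)=(2, 0, 0), +1 at P0, giving (3, 0, 0)
G (invocation 13): componentwise max over VC(C)=(2, 0, 0), VC(E)=(3, 0, 0), +1 at P0, giving (4, 0, 0)
F (invocation 11): componentwise max over VC(D)=(1, 0, 1), VC(E)=(3, 0, 0), +1 at P2, giving (3, 0, 2)
I (invocation 16): componentwise max over VC(G)=(4, 0, 0), +1 at P0, giving (5, 0, 0)
H (invocation 15): componentwise max over VC(F)=(3, 0, 2), +1 at P2, giving (3, 0, 3)
target: VC(F) = (3, 0, 2)

(3, 0, 2)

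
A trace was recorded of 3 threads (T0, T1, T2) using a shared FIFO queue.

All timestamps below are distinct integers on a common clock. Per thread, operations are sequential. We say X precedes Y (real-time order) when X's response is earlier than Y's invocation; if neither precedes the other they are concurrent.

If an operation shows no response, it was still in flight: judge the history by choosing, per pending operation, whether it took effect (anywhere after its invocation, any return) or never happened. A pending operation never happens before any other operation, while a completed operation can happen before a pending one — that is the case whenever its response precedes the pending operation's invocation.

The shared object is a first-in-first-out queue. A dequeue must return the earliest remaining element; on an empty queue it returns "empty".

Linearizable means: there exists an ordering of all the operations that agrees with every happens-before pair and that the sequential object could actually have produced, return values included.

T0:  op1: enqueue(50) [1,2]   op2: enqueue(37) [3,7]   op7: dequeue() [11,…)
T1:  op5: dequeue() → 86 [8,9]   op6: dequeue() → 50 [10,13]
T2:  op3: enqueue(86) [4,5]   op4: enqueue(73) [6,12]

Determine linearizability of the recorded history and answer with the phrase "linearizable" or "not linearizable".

prefix check: 1..8 passes, 1..9 fails once op5's time-9 response joins
real-time-consistent orders of the 4 completed operations: 2 — all fail the FIFO queue replay
no completion choice of the 1 pending operation (op4) rescues it — every subset was tried
take op1, op2, op3, op5 (pending dropped): step 4 already fails, because op5 dequeue() → 86 cannot occur there
take op1, op3, op2, op5 (pending dropped): step 4 already fails, because op5 dequeue() → 86 cannot occur there

not linearizable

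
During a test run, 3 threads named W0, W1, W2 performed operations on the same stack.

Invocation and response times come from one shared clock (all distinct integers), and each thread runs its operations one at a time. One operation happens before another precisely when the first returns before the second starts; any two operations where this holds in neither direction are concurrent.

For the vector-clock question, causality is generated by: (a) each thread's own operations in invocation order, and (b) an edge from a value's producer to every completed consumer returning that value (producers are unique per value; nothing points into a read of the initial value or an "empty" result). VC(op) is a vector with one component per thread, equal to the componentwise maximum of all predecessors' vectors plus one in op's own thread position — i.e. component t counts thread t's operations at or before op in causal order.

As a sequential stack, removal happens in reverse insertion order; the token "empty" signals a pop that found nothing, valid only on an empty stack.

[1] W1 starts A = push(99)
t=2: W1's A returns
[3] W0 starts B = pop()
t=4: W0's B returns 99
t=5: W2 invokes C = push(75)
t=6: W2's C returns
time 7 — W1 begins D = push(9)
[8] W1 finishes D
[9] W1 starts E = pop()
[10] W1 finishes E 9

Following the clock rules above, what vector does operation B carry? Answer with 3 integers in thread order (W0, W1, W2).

(1, 1, 0)

VC(C, invoked at 5): no causal predecessors; +1 on W2 → (0, 0, 1)
VC(A, invoked at 1): no causal predecessors; +1 on W1 → (0, 1, 0)
merge at D (invoked 7): VC(A)=(0, 1, 0), own-thread bump on W1 → (0, 2, 0)
merge at B (invoked 3): VC(A)=(0, 1, 0), own-thread bump on W0 → (1, 1, 0)
merge at E (invoked 9): VC(D)=(0, 2, 0), own-thread bump on W1 → (0, 3, 0)
target: VC(B) = (1, 1, 0)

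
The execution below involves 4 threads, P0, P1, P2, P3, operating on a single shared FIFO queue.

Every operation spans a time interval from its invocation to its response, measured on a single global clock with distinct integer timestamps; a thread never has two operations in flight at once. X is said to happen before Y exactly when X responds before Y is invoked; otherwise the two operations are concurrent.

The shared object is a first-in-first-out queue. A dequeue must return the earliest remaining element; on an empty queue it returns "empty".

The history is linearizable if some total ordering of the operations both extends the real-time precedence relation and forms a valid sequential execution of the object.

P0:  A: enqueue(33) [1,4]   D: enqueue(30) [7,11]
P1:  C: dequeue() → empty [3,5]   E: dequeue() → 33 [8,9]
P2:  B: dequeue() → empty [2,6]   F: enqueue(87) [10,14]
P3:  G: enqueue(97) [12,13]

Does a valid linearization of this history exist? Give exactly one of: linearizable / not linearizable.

linearizable

a witness: B, C, A, D, E, F, G
1. B dequeue() → empty, leaving queue <>
2. C dequeue() → empty, leaving queue <>
3. A enqueue(33), leaving queue <33>
4. D enqueue(30), leaving queue <33,30>
5. E dequeue() → 33, leaving queue <30>
6. F enqueue(87), leaving queue <30,87>
7. G enqueue(97), leaving queue <30,87,97>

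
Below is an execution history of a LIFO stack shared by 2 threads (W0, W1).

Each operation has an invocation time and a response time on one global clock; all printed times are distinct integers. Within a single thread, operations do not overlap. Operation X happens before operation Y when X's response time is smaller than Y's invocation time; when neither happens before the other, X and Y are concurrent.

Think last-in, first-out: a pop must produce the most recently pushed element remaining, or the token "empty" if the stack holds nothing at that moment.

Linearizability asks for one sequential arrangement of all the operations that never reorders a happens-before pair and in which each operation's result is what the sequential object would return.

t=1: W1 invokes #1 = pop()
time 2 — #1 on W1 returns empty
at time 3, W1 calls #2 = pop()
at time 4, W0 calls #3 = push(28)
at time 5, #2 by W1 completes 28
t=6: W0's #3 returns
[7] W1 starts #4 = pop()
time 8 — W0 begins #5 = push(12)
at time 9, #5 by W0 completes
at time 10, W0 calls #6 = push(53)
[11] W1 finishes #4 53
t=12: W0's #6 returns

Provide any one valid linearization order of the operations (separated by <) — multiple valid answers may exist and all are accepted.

after step 1 (#1 pop() → empty): stack <>
after step 2 (#3 push(28)): stack <28>
after step 3 (#2 pop() → 28): stack <>
after step 4 (#5 push(12)): stack <12>
after step 5 (#6 push(53)): stack <12,53>
after step 6 (#4 pop() → 53): stack <12>

#1 < #3 < #2 < #5 < #6 < #4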